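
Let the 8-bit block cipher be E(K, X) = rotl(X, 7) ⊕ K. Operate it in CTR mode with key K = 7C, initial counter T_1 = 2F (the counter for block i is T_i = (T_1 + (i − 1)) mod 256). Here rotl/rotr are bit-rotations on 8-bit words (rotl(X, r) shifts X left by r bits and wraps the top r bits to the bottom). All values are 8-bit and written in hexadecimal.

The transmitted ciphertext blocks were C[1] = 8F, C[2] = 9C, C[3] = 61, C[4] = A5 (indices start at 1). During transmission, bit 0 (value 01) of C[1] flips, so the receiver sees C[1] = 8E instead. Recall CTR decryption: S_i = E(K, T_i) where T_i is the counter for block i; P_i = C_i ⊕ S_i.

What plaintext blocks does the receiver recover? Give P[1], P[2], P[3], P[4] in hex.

P[1] = 65, P[2] = F8, P[3] = 85, P[4] = C0

Only C[1] changed, to 8E. In CTR, a change in C_i flips the same bit in P_i only; the keystream is unaffected. Decrypting the received ciphertext:
P[1]: T = 2F, S = E(K, T) = EB; 8E ⊕ EB = 65.
P[2]: T = 30, S = E(K, T) = 64; 9C ⊕ 64 = F8.
P[3]: T = 31, S = E(K, T) = E4; 61 ⊕ E4 = 85.
P[4]: T = 32, S = E(K, T) = 65; A5 ⊕ 65 = C0.
Blocks that differ from the original plaintext: P[1].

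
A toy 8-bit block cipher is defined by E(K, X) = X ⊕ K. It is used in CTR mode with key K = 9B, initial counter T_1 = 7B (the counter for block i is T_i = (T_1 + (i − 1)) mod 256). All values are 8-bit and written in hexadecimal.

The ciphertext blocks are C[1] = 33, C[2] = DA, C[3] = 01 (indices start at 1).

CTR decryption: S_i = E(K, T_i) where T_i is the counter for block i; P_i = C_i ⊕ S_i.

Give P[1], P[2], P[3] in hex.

P[1] = D3, P[2] = 3D, P[3] = E7

P[1]: T = 7B, S = E(K, T) = E0; 33 ⊕ E0 = D3.
P[2]: T = 7C, S = E(K, T) = E7; DA ⊕ E7 = 3D.
P[3]: T = 7D, S = E(K, T) = E6; 01 ⊕ E6 = E7.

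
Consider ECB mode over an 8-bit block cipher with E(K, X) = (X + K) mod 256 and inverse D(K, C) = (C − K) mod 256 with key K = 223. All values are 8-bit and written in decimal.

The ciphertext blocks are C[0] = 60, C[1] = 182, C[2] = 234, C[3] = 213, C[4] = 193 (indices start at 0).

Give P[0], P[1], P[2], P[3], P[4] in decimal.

ECB decryption: P_i = D(K, C_i).
P[0]: D(K, 60) = 93.
P[1]: D(K, 182) = 215.
P[2]: D(K, 234) = 11.
P[3]: D(K, 213) = 246.
P[4]: D(K, 193) = 226.

P[0] = 93, P[1] = 215, P[2] = 11, P[3] = 246, P[4] = 226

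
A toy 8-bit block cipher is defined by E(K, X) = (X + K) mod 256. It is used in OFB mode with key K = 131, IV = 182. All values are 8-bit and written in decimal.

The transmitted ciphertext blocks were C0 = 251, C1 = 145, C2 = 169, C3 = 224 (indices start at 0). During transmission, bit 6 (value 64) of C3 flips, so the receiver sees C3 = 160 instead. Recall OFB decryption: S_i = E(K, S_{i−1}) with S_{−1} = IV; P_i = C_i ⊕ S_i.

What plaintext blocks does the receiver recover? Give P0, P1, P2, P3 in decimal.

Only C3 changed, to 160. In OFB, a change in C_i flips the same bit in P_i only; the keystream is unaffected. Decrypting the received ciphertext:
P0: S = E(K, 182) = 57; 251 ⊕ 57 = 194.
P1: S = E(K, 57) = 188; 145 ⊕ 188 = 45.
P2: S = E(K, 188) = 63; 169 ⊕ 63 = 150.
P3: S = E(K, 63) = 194; 160 ⊕ 194 = 98.
Blocks that differ from the original plaintext: P3.

P0 = 194, P1 = 45, P2 = 150, P3 = 98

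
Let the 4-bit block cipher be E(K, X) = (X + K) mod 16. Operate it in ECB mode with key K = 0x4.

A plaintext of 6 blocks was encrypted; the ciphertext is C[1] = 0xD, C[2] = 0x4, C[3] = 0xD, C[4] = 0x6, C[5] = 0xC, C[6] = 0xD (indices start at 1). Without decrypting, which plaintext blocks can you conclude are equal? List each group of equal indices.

ECB encrypts each block independently with the same key, so equal ciphertext blocks imply equal plaintext blocks.
C[1] = C[3] = C[6] = 0xD, so P[1] = P[3] = P[6].

P[1] = P[3] = P[6]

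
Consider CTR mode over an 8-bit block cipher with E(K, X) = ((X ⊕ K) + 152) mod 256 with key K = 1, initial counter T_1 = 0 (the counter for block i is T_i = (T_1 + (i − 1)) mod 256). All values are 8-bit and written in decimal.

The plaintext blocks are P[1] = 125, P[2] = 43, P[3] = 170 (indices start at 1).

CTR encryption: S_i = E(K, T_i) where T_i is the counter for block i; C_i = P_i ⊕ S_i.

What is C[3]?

C[3] = 49

C[1]: T = 0, S = E(K, T) = 153; 125 ⊕ 153 = 228.
C[2]: T = 1, S = E(K, T) = 152; 43 ⊕ 152 = 179.
C[3]: T = 2, S = E(K, T) = 155; 170 ⊕ 155 = 49.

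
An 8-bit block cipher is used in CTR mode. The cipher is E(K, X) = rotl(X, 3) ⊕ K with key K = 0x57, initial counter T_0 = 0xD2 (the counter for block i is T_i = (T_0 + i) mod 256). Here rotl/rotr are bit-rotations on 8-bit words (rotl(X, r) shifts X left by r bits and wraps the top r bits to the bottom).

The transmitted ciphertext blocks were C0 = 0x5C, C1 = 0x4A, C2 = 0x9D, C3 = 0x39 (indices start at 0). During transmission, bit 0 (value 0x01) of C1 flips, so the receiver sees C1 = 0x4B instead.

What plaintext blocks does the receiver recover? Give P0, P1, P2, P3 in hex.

CTR decryption: S_i = E(K, T_i) where T_i is the counter for block i; P_i = C_i ⊕ S_i.
Only C1 changed, to 0x4B. In CTR, a change in C_i flips the same bit in P_i only; the keystream is unaffected. Decrypting the received ciphertext:
P0: T = 0xD2, S = E(K, T) = 0xC1; 0x5C ⊕ 0xC1 = 0x9D.
P1: T = 0xD3, S = E(K, T) = 0xC9; 0x4B ⊕ 0xC9 = 0x82.
P2: T = 0xD4, S = E(K, T) = 0xF1; 0x9D ⊕ 0xF1 = 0x6C.
P3: T = 0xD5, S = E(K, T) = 0xF9; 0x39 ⊕ 0xF9 = 0xC0.
Blocks that differ from the original plaintext: P1.

P0 = 0x9D, P1 = 0x82, P2 = 0x6C, P3 = 0xC0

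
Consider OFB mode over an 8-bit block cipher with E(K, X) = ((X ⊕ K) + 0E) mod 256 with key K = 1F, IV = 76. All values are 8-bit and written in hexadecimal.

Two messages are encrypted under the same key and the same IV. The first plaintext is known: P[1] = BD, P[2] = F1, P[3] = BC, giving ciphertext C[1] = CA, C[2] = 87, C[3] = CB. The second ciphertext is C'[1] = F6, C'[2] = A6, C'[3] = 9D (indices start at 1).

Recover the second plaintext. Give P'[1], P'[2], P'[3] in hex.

In OFB with a reused IV, both messages share the same keystream S_i, so C_i ⊕ C'_i = P_i ⊕ P'_i and thus P'_i = P_i ⊕ C_i ⊕ C'_i.
P'[1]: BD ⊕ CA ⊕ F6 = 81.
P'[2]: F1 ⊕ 87 ⊕ A6 = D0.
P'[3]: BC ⊕ CB ⊕ 9D = EA.

P'[1] = 81, P'[2] = D0, P'[3] = EA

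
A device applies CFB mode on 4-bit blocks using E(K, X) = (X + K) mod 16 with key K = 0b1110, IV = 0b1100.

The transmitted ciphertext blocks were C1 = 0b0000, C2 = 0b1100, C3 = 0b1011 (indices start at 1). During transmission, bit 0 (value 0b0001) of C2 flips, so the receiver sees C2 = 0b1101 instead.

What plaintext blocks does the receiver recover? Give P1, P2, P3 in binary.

CFB decryption: P_i = C_i ⊕ E(K, C_{i−1}), with C_{0} = IV.
Only C2 changed, to 0b1101. In CFB, a change in C_i flips the same bit in P_i and garbles P_{i+1}. Decrypting the received ciphertext:
P1: E(K, 0b1100) = 0b1010; 0b0000 ⊕ 0b1010 = 0b1010.
P2: E(K, 0b0000) = 0b1110; 0b1101 ⊕ 0b1110 = 0b0011.
P3: E(K, 0b1101) = 0b1011; 0b1011 ⊕ 0b1011 = 0b0000.
Blocks that differ from the original plaintext: P2, P3.

P1 = 0b1010, P2 = 0b0011, P3 = 0b0000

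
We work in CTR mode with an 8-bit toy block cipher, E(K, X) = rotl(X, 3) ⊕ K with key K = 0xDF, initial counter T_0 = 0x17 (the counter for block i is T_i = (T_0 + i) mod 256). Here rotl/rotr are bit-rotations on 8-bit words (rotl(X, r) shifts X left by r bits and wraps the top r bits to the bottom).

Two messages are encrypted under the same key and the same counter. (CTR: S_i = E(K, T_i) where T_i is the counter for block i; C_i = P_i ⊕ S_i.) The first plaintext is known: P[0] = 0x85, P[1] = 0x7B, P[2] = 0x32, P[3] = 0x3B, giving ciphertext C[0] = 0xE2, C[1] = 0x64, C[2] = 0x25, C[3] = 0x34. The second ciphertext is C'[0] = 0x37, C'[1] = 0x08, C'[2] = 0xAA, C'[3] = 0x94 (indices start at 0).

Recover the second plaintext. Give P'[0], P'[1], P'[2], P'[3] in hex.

In CTR with a reused counter, both messages share the same keystream S_i, so C_i ⊕ C'_i = P_i ⊕ P'_i and thus P'_i = P_i ⊕ C_i ⊕ C'_i.
P'[0]: 0x85 ⊕ 0xE2 ⊕ 0x37 = 0x50.
P'[1]: 0x7B ⊕ 0x64 ⊕ 0x08 = 0x17.
P'[2]: 0x32 ⊕ 0x25 ⊕ 0xAA = 0xBD.
P'[3]: 0x3B ⊕ 0x34 ⊕ 0x94 = 0x9B.

P'[0] = 0x50, P'[1] = 0x17, P'[2] = 0xBD, P'[3] = 0x9B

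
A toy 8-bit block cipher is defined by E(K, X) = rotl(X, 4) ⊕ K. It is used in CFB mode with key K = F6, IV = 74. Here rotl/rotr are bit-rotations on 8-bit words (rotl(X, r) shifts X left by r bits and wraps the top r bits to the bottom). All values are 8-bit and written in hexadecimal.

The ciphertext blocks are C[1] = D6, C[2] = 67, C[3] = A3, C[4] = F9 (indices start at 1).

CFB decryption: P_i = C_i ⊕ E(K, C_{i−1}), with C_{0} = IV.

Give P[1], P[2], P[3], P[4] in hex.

P[1] = 67, P[2] = FC, P[3] = 23, P[4] = 35

P[1]: E(K, 74) = B1; D6 ⊕ B1 = 67.
P[2]: E(K, D6) = 9B; 67 ⊕ 9B = FC.
P[3]: E(K, 67) = 80; A3 ⊕ 80 = 23.
P[4]: E(K, A3) = CC; F9 ⊕ CC = 35.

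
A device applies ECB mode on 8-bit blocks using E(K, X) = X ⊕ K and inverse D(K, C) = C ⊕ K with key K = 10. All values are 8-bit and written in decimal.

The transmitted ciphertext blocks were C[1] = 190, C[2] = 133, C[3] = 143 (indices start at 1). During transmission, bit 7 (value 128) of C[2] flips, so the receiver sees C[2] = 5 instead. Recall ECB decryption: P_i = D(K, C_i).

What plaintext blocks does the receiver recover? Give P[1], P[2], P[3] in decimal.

P[1] = 180, P[2] = 15, P[3] = 133

Only C[2] changed, to 5. In ECB, a change in C_i affects only P_i. Decrypting the received ciphertext:
P[1]: D(K, 190) = 180.
P[2]: D(K, 5) = 15.
P[3]: D(K, 143) = 133.
Blocks that differ from the original plaintext: P[2].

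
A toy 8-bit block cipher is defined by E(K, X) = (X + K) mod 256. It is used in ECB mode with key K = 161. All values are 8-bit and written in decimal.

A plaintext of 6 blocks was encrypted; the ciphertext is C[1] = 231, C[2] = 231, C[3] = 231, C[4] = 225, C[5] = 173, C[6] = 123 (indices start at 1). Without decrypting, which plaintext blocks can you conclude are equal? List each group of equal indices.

ECB encrypts each block independently with the same key, so equal ciphertext blocks imply equal plaintext blocks.
C[1] = C[2] = C[3] = 231, so P[1] = P[2] = P[3].

P[1] = P[2] = P[3]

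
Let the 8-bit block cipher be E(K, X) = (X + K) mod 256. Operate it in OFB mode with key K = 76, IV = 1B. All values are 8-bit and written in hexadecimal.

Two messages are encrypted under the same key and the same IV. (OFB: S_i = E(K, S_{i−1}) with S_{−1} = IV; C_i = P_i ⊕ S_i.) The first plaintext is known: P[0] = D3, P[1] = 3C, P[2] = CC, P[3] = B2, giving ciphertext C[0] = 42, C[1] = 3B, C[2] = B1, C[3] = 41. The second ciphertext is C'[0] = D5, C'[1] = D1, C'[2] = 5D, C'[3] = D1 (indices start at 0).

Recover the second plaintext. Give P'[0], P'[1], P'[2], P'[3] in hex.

P'[0] = 44, P'[1] = D6, P'[2] = 20, P'[3] = 22

In OFB with a reused IV, both messages share the same keystream S_i, so C_i ⊕ C'_i = P_i ⊕ P'_i and thus P'_i = P_i ⊕ C_i ⊕ C'_i.
P'[0]: D3 ⊕ 42 ⊕ D5 = 44.
P'[1]: 3C ⊕ 3B ⊕ D1 = D6.
P'[2]: CC ⊕ B1 ⊕ 5D = 20.
P'[3]: B2 ⊕ 41 ⊕ D1 = 22.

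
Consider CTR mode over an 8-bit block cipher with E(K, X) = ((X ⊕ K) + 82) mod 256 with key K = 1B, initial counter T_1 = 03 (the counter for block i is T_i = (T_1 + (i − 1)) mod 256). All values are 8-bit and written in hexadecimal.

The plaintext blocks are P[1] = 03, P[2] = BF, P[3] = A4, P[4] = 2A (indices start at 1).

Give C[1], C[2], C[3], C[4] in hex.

CTR encryption: S_i = E(K, T_i) where T_i is the counter for block i; C_i = P_i ⊕ S_i.
C[1]: T = 03, S = E(K, T) = 9A; 03 ⊕ 9A = 99.
C[2]: T = 04, S = E(K, T) = A1; BF ⊕ A1 = 1E.
C[3]: T = 05, S = E(K, T) = A0; A4 ⊕ A0 = 04.
C[4]: T = 06, S = E(K, T) = 9F; 2A ⊕ 9F = B5.

C[1] = 99, C[2] = 1E, C[3] = 04, C[4] = B5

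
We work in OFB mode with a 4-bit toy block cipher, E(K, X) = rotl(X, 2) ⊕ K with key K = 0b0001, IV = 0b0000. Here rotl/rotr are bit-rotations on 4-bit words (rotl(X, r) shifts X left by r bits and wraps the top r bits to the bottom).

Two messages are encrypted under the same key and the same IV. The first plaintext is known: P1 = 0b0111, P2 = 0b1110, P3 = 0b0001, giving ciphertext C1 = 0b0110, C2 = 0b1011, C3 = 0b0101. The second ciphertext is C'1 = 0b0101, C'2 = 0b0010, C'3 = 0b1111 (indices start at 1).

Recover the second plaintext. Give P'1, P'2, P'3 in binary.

P'1 = 0b0100, P'2 = 0b0111, P'3 = 0b1011

In OFB with a reused IV, both messages share the same keystream S_i, so C_i ⊕ C'_i = P_i ⊕ P'_i and thus P'_i = P_i ⊕ C_i ⊕ C'_i.
P'1: 0b0111 ⊕ 0b0110 ⊕ 0b0101 = 0b0100.
P'2: 0b1110 ⊕ 0b1011 ⊕ 0b0010 = 0b0111.
P'3: 0b0001 ⊕ 0b0101 ⊕ 0b1111 = 0b1011.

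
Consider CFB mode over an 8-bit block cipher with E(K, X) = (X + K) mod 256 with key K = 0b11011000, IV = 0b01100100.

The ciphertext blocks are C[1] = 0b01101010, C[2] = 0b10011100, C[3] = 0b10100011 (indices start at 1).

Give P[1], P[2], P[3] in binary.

CFB decryption: P_i = C_i ⊕ E(K, C_{i−1}), with C_{0} = IV.
P[1]: E(K, 0b01100100) = 0b00111100; 0b01101010 ⊕ 0b00111100 = 0b01010110.
P[2]: E(K, 0b01101010) = 0b01000010; 0b10011100 ⊕ 0b01000010 = 0b11011110.
P[3]: E(K, 0b10011100) = 0b01110100; 0b10100011 ⊕ 0b01110100 = 0b11010111.

P[1] = 0b01010110, P[2] = 0b11011110, P[3] = 0b11010111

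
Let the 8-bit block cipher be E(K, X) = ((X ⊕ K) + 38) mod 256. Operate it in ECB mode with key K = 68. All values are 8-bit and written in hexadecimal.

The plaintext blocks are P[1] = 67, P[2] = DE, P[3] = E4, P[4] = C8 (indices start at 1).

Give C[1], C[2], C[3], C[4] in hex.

C[1] = 47, C[2] = EE, C[3] = C4, C[4] = D8

ECB encryption: C_i = E(K, P_i).
C[1]: E(K, 67) = 47.
C[2]: E(K, DE) = EE.
C[3]: E(K, E4) = C4.
C[4]: E(K, C8) = D8.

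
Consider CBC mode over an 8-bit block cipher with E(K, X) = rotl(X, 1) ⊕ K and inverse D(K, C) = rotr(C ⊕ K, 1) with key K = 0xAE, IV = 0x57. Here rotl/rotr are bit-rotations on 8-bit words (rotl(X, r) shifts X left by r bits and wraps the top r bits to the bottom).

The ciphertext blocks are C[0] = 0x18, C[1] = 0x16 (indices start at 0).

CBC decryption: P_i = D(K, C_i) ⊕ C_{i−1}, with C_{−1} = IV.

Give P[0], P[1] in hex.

P[0]: D(K, 0x18) = 0x5B; 0x5B ⊕ 0x57 = 0x0C.
P[1]: D(K, 0x16) = 0x5C; 0x5C ⊕ 0x18 = 0x44.

P[0] = 0x0C, P[1] = 0x44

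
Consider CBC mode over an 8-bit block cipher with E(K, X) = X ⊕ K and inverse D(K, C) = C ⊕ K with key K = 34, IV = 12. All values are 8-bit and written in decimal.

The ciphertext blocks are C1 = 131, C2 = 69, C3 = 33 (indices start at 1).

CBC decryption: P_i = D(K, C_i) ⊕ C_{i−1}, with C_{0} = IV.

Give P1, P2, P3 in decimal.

P1: D(K, 131) = 161; 161 ⊕ 12 = 173.
P2: D(K, 69) = 103; 103 ⊕ 131 = 228.
P3: D(K, 33) = 3; 3 ⊕ 69 = 70.

P1 = 173, P2 = 228, P3 = 70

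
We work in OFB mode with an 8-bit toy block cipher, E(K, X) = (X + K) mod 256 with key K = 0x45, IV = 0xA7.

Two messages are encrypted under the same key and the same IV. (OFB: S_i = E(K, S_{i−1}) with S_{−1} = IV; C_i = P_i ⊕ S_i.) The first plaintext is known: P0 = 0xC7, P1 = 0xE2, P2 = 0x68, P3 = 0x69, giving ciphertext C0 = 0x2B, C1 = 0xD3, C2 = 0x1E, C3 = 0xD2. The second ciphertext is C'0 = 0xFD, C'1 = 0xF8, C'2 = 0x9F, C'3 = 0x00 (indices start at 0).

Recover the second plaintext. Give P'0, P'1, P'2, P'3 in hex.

In OFB with a reused IV, both messages share the same keystream S_i, so C_i ⊕ C'_i = P_i ⊕ P'_i and thus P'_i = P_i ⊕ C_i ⊕ C'_i.
P'0: 0xC7 ⊕ 0x2B ⊕ 0xFD = 0x11.
P'1: 0xE2 ⊕ 0xD3 ⊕ 0xF8 = 0xC9.
P'2: 0x68 ⊕ 0x1E ⊕ 0x9F = 0xE9.
P'3: 0x69 ⊕ 0xD2 ⊕ 0x00 = 0xBB.

P'0 = 0x11, P'1 = 0xC9, P'2 = 0xE9, P'3 = 0xBB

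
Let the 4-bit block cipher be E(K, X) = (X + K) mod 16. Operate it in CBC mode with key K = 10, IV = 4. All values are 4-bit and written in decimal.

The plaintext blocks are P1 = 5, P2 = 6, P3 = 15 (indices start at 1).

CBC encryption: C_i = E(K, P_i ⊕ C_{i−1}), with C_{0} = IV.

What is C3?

C1: P1 ⊕ 4 = 1; E(K, 1) = 11.
C2: P2 ⊕ 11 = 13; E(K, 13) = 7.
C3: P3 ⊕ 7 = 8; E(K, 8) = 2.

C3 = 2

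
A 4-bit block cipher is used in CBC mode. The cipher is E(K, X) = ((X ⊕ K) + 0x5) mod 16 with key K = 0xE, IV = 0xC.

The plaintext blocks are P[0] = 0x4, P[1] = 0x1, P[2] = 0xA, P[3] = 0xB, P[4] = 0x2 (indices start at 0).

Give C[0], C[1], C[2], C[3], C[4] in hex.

C[0] = 0xB, C[1] = 0x9, C[2] = 0x2, C[3] = 0xC, C[4] = 0x5

CBC encryption: C_i = E(K, P_i ⊕ C_{i−1}), with C_{−1} = IV.
C[0]: P[0] ⊕ 0xC = 0x8; E(K, 0x8) = 0xB.
C[1]: P[1] ⊕ 0xB = 0xA; E(K, 0xA) = 0x9.
C[2]: P[2] ⊕ 0x9 = 0x3; E(K, 0x3) = 0x2.
C[3]: P[3] ⊕ 0x2 = 0x9; E(K, 0x9) = 0xC.
C[4]: P[4] ⊕ 0xC = 0xE; E(K, 0xE) = 0x5.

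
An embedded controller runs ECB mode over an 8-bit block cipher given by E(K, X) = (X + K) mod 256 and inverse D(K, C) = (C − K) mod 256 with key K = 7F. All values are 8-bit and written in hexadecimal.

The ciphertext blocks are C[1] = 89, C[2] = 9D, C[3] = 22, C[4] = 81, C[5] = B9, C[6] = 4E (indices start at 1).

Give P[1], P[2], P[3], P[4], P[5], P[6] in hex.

ECB decryption: P_i = D(K, C_i).
P[1]: D(K, 89) = 0A.
P[2]: D(K, 9D) = 1E.
P[3]: D(K, 22) = A3.
P[4]: D(K, 81) = 02.
P[5]: D(K, B9) = 3A.
P[6]: D(K, 4E) = CF.

P[1] = 0A, P[2] = 1E, P[3] = A3, P[4] = 02, P[5] = 3A, P[6] = CF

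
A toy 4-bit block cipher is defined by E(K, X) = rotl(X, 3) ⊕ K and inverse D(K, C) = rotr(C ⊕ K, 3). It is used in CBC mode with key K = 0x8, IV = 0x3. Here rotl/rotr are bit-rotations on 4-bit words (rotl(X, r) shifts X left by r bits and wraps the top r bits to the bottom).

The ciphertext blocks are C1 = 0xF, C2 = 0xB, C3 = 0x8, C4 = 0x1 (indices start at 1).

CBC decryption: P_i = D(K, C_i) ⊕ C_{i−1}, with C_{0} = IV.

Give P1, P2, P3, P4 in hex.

P1 = 0xD, P2 = 0x9, P3 = 0xB, P4 = 0xB

P1: D(K, 0xF) = 0xE; 0xE ⊕ 0x3 = 0xD.
P2: D(K, 0xB) = 0x6; 0x6 ⊕ 0xF = 0x9.
P3: D(K, 0x8) = 0x0; 0x0 ⊕ 0xB = 0xB.
P4: D(K, 0x1) = 0x3; 0x3 ⊕ 0x8 = 0xB.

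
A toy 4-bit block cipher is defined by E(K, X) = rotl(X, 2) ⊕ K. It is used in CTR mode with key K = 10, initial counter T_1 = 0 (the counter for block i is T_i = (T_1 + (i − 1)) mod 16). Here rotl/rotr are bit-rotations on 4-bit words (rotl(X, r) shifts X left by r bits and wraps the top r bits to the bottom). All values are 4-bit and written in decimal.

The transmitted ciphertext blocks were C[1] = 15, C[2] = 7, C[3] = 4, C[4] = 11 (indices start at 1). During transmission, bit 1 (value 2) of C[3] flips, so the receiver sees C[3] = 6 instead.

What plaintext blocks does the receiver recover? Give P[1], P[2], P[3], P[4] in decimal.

CTR decryption: S_i = E(K, T_i) where T_i is the counter for block i; P_i = C_i ⊕ S_i.
Only C[3] changed, to 6. In CTR, a change in C_i flips the same bit in P_i only; the keystream is unaffected. Decrypting the received ciphertext:
P[1]: T = 0, S = E(K, T) = 10; 15 ⊕ 10 = 5.
P[2]: T = 1, S = E(K, T) = 14; 7 ⊕ 14 = 9.
P[3]: T = 2, S = E(K, T) = 2; 6 ⊕ 2 = 4.
P[4]: T = 3, S = E(K, T) = 6; 11 ⊕ 6 = 13.
Blocks that differ from the original plaintext: P[3].

P[1] = 5, P[2] = 9, P[3] = 4, P[4] = 13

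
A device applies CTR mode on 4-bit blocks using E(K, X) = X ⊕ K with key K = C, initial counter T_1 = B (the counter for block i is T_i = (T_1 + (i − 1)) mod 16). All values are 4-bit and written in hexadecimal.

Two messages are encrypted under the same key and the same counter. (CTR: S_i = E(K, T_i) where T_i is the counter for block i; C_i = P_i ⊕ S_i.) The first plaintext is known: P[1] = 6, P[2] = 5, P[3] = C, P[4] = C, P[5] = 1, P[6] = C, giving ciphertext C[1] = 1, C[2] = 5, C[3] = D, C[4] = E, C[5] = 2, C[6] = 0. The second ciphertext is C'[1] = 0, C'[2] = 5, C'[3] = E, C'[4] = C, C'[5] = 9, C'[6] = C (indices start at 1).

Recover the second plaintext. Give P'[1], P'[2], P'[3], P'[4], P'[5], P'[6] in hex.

P'[1] = 7, P'[2] = 5, P'[3] = F, P'[4] = E, P'[5] = A, P'[6] = 0

In CTR with a reused counter, both messages share the same keystream S_i, so C_i ⊕ C'_i = P_i ⊕ P'_i and thus P'_i = P_i ⊕ C_i ⊕ C'_i.
P'[1]: 6 ⊕ 1 ⊕ 0 = 7.
P'[2]: 5 ⊕ 5 ⊕ 5 = 5.
P'[3]: C ⊕ D ⊕ E = F.
P'[4]: C ⊕ E ⊕ C = E.
P'[5]: 1 ⊕ 2 ⊕ 9 = A.
P'[6]: C ⊕ 0 ⊕ C = 0.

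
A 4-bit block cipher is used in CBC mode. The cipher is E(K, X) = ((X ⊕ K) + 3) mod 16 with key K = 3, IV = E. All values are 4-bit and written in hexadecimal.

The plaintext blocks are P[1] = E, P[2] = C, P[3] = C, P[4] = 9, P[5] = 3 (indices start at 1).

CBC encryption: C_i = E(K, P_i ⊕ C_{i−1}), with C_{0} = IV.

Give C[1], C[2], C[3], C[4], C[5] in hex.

C[1]: P[1] ⊕ E = 0; E(K, 0) = 6.
C[2]: P[2] ⊕ 6 = A; E(K, A) = C.
C[3]: P[3] ⊕ C = 0; E(K, 0) = 6.
C[4]: P[4] ⊕ 6 = F; E(K, F) = F.
C[5]: P[5] ⊕ F = C; E(K, C) = 2.

C[1] = 6, C[2] = C, C[3] = 6, C[4] = F, C[5] = 2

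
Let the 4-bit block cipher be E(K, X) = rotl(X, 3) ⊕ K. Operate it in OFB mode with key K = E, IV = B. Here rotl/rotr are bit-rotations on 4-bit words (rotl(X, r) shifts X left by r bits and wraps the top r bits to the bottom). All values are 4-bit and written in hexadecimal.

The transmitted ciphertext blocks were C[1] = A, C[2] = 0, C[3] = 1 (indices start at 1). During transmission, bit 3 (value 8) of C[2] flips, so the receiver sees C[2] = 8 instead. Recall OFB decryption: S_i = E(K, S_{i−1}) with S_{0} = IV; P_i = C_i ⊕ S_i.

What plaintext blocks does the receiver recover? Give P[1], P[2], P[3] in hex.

P[1] = 9, P[2] = F, P[3] = 4

Only C[2] changed, to 8. In OFB, a change in C_i flips the same bit in P_i only; the keystream is unaffected. Decrypting the received ciphertext:
P[1]: S = E(K, B) = 3; A ⊕ 3 = 9.
P[2]: S = E(K, 3) = 7; 8 ⊕ 7 = F.
P[3]: S = E(K, 7) = 5; 1 ⊕ 5 = 4.
Blocks that differ from the original plaintext: P[2].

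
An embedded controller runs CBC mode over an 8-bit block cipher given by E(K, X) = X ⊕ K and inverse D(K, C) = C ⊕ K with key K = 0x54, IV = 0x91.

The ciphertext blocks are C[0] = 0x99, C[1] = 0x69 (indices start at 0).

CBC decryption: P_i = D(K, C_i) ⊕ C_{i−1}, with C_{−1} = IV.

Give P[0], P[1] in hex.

P[0]: D(K, 0x99) = 0xCD; 0xCD ⊕ 0x91 = 0x5C.
P[1]: D(K, 0x69) = 0x3D; 0x3D ⊕ 0x99 = 0xA4.

P[0] = 0x5C, P[1] = 0xA4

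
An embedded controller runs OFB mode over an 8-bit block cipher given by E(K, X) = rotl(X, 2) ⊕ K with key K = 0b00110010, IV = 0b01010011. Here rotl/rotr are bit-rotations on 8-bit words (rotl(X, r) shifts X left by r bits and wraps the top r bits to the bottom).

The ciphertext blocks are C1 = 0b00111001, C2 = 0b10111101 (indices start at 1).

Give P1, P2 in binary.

P1 = 0b01000110, P2 = 0b01110010

OFB decryption: S_i = E(K, S_{i−1}) with S_{0} = IV; P_i = C_i ⊕ S_i.
P1: S = E(K, 0b01010011) = 0b01111111; 0b00111001 ⊕ 0b01111111 = 0b01000110.
P2: S = E(K, 0b01111111) = 0b11001111; 0b10111101 ⊕ 0b11001111 = 0b01110010.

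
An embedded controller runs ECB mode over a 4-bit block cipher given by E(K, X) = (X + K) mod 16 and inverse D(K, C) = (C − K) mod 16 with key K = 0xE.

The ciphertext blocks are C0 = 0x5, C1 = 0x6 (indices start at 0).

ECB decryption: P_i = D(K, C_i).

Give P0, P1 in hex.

P0: D(K, 0x5) = 0x7.
P1: D(K, 0x6) = 0x8.

P0 = 0x7, P1 = 0x8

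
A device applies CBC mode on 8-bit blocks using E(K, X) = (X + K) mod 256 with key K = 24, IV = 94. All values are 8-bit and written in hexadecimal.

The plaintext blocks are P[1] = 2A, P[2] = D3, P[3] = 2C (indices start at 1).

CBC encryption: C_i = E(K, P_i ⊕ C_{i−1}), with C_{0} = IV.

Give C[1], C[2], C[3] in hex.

C[1]: P[1] ⊕ 94 = BE; E(K, BE) = E2.
C[2]: P[2] ⊕ E2 = 31; E(K, 31) = 55.
C[3]: P[3] ⊕ 55 = 79; E(K, 79) = 9D.

C[1] = E2, C[2] = 55, C[3] = 9D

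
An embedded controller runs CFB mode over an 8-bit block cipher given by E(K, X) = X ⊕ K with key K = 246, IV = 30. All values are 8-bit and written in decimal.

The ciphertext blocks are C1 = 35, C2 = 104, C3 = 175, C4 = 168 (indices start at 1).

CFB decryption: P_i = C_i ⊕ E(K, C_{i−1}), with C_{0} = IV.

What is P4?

P4 = 241

P4: E(K, 175) = 89; 168 ⊕ 89 = 241.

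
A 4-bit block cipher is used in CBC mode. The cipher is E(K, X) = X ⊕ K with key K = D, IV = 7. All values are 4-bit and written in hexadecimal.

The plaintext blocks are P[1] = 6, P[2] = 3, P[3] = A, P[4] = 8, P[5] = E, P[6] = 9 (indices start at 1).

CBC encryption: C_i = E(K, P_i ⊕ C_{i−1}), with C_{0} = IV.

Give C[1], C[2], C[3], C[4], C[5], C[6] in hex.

C[1]: P[1] ⊕ 7 = 1; E(K, 1) = C.
C[2]: P[2] ⊕ C = F; E(K, F) = 2.
C[3]: P[3] ⊕ 2 = 8; E(K, 8) = 5.
C[4]: P[4] ⊕ 5 = D; E(K, D) = 0.
C[5]: P[5] ⊕ 0 = E; E(K, E) = 3.
C[6]: P[6] ⊕ 3 = A; E(K, A) = 7.

C[1] = C, C[2] = 2, C[3] = 5, C[4] = 0, C[5] = 3, C[6] = 7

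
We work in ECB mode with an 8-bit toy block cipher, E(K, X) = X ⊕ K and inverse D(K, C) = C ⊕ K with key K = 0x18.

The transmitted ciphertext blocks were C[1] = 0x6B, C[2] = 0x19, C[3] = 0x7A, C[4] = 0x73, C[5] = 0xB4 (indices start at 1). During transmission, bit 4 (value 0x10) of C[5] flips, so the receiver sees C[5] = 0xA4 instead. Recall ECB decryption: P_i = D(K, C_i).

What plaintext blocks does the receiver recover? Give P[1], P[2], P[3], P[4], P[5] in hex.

P[1] = 0x73, P[2] = 0x01, P[3] = 0x62, P[4] = 0x6B, P[5] = 0xBC

Only C[5] changed, to 0xA4. In ECB, a change in C_i affects only P_i. Decrypting the received ciphertext:
P[1]: D(K, 0x6B) = 0x73.
P[2]: D(K, 0x19) = 0x01.
P[3]: D(K, 0x7A) = 0x62.
P[4]: D(K, 0x73) = 0x6B.
P[5]: D(K, 0xA4) = 0xBC.
Blocks that differ from the original plaintext: P[5].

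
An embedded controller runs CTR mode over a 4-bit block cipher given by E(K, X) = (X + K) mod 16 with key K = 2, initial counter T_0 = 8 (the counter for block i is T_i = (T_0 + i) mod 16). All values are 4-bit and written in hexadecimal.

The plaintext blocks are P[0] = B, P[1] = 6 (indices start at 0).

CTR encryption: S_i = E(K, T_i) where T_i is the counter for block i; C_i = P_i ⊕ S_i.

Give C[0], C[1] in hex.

C[0]: T = 8, S = E(K, T) = A; B ⊕ A = 1.
C[1]: T = 9, S = E(K, T) = B; 6 ⊕ B = D.

C[0] = 1, C[1] = D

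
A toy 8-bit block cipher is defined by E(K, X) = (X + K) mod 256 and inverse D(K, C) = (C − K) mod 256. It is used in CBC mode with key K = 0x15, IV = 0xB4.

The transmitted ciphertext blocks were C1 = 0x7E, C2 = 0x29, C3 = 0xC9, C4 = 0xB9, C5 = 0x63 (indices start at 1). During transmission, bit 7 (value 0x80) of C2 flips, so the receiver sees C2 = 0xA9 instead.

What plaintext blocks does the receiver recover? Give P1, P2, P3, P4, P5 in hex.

P1 = 0xDD, P2 = 0xEA, P3 = 0x1D, P4 = 0x6D, P5 = 0xF7

CBC decryption: P_i = D(K, C_i) ⊕ C_{i−1}, with C_{0} = IV.
Only C2 changed, to 0xA9. In CBC, a change in C_i garbles P_i and flips the same bit in P_{i+1}. Decrypting the received ciphertext:
P1: D(K, 0x7E) = 0x69; 0x69 ⊕ 0xB4 = 0xDD.
P2: D(K, 0xA9) = 0x94; 0x94 ⊕ 0x7E = 0xEA.
P3: D(K, 0xC9) = 0xB4; 0xB4 ⊕ 0xA9 = 0x1D.
P4: D(K, 0xB9) = 0xA4; 0xA4 ⊕ 0xC9 = 0x6D.
P5: D(K, 0x63) = 0x4E; 0x4E ⊕ 0xB9 = 0xF7.
Blocks that differ from the original plaintext: P2, P3.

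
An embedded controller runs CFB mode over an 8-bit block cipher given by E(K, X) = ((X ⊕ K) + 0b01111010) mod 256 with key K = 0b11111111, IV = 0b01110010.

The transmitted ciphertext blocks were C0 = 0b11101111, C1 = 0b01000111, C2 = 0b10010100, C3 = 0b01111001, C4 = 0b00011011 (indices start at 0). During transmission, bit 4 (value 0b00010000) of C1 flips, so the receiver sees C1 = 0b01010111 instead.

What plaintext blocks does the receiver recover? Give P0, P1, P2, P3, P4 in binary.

P0 = 0b11101000, P1 = 0b11011101, P2 = 0b10110110, P3 = 0b10011100, P4 = 0b00011011

CFB decryption: P_i = C_i ⊕ E(K, C_{i−1}), with C_{−1} = IV.
Only C1 changed, to 0b01010111. In CFB, a change in C_i flips the same bit in P_i and garbles P_{i+1}. Decrypting the received ciphertext:
P0: E(K, 0b01110010) = 0b00000111; 0b11101111 ⊕ 0b00000111 = 0b11101000.
P1: E(K, 0b11101111) = 0b10001010; 0b01010111 ⊕ 0b10001010 = 0b11011101.
P2: E(K, 0b01010111) = 0b00100010; 0b10010100 ⊕ 0b00100010 = 0b10110110.
P3: E(K, 0b10010100) = 0b11100101; 0b01111001 ⊕ 0b11100101 = 0b10011100.
P4: E(K, 0b01111001) = 0b00000000; 0b00011011 ⊕ 0b00000000 = 0b00011011.
Blocks that differ from the original plaintext: P1, P2.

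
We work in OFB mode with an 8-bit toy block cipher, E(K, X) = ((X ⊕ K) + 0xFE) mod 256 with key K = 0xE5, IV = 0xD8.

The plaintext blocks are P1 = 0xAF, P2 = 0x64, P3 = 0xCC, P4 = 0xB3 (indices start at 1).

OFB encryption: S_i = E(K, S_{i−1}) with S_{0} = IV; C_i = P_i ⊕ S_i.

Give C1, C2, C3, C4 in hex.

C1: S = E(K, 0xD8) = 0x3B; 0xAF ⊕ 0x3B = 0x94.
C2: S = E(K, 0x3B) = 0xDC; 0x64 ⊕ 0xDC = 0xB8.
C3: S = E(K, 0xDC) = 0x37; 0xCC ⊕ 0x37 = 0xFB.
C4: S = E(K, 0x37) = 0xD0; 0xB3 ⊕ 0xD0 = 0x63.

C1 = 0x94, C2 = 0xB8, C3 = 0xFB, C4 = 0x63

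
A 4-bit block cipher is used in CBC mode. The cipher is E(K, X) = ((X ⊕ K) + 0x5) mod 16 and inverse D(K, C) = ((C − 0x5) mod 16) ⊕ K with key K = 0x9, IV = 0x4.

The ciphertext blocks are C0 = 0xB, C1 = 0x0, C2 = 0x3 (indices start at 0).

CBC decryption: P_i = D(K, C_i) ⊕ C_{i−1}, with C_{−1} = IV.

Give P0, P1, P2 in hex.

P0 = 0xB, P1 = 0x9, P2 = 0x7

P0: D(K, 0xB) = 0xF; 0xF ⊕ 0x4 = 0xB.
P1: D(K, 0x0) = 0x2; 0x2 ⊕ 0xB = 0x9.
P2: D(K, 0x3) = 0x7; 0x7 ⊕ 0x0 = 0x7.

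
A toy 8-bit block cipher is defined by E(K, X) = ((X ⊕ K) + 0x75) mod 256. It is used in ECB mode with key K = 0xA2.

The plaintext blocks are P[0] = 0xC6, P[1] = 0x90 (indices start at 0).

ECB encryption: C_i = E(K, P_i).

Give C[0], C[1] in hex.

C[0]: E(K, 0xC6) = 0xD9.
C[1]: E(K, 0x90) = 0xA7.

C[0] = 0xD9, C[1] = 0xA7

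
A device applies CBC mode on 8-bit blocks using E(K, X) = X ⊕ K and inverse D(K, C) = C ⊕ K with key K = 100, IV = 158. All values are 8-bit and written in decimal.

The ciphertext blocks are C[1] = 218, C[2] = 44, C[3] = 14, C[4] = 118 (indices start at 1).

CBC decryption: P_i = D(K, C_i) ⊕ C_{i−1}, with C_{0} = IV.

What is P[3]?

P[3] = 70

P[3]: D(K, 14) = 106; 106 ⊕ 44 = 70.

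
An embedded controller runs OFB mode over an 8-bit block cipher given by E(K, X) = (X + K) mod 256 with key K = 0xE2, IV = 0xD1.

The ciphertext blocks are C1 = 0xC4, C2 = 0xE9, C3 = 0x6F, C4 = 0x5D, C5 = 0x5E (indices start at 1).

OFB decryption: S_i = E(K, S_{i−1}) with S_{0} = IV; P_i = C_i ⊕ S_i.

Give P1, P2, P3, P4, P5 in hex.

P1 = 0x77, P2 = 0x7C, P3 = 0x18, P4 = 0x04, P5 = 0x65

P1: S = E(K, 0xD1) = 0xB3; 0xC4 ⊕ 0xB3 = 0x77.
P2: S = E(K, 0xB3) = 0x95; 0xE9 ⊕ 0x95 = 0x7C.
P3: S = E(K, 0x95) = 0x77; 0x6F ⊕ 0x77 = 0x18.
P4: S = E(K, 0x77) = 0x59; 0x5D ⊕ 0x59 = 0x04.
P5: S = E(K, 0x59) = 0x3B; 0x5E ⊕ 0x3B = 0x65.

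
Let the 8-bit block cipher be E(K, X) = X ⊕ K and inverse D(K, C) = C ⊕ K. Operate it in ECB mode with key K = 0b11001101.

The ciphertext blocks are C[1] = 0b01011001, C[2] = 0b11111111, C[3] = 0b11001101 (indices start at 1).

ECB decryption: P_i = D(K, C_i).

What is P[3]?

P[3] = 0b00000000

P[3]: D(K, 0b11001101) = 0b00000000.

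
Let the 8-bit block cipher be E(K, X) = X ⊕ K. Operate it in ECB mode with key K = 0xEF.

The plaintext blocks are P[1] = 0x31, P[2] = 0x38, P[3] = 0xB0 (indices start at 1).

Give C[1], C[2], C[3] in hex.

C[1] = 0xDE, C[2] = 0xD7, C[3] = 0x5F

ECB encryption: C_i = E(K, P_i).
C[1]: E(K, 0x31) = 0xDE.
C[2]: E(K, 0x38) = 0xD7.
C[3]: E(K, 0xB0) = 0x5F.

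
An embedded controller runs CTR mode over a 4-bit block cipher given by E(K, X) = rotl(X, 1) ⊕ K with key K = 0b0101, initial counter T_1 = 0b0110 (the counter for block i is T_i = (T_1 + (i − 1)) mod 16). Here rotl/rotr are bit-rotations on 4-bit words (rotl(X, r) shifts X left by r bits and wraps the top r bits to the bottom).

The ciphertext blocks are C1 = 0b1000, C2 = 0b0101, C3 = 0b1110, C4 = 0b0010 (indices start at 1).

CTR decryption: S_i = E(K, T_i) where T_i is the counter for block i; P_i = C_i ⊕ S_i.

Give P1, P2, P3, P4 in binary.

P1: T = 0b0110, S = E(K, T) = 0b1001; 0b1000 ⊕ 0b1001 = 0b0001.
P2: T = 0b0111, S = E(K, T) = 0b1011; 0b0101 ⊕ 0b1011 = 0b1110.
P3: T = 0b1000, S = E(K, T) = 0b0100; 0b1110 ⊕ 0b0100 = 0b1010.
P4: T = 0b1001, S = E(K, T) = 0b0110; 0b0010 ⊕ 0b0110 = 0b0100.

P1 = 0b0001, P2 = 0b1110, P3 = 0b1010, P4 = 0b0100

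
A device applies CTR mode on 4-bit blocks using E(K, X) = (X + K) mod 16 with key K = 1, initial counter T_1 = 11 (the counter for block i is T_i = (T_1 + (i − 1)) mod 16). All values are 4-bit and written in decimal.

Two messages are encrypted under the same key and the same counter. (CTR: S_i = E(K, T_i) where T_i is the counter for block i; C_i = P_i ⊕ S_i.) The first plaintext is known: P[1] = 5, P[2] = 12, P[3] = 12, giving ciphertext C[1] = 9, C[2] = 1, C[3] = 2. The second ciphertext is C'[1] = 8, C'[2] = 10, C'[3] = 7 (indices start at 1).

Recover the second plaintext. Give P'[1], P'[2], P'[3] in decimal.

P'[1] = 4, P'[2] = 7, P'[3] = 9

In CTR with a reused counter, both messages share the same keystream S_i, so C_i ⊕ C'_i = P_i ⊕ P'_i and thus P'_i = P_i ⊕ C_i ⊕ C'_i.
P'[1]: 5 ⊕ 9 ⊕ 8 = 4.
P'[2]: 12 ⊕ 1 ⊕ 10 = 7.
P'[3]: 12 ⊕ 2 ⊕ 7 = 9.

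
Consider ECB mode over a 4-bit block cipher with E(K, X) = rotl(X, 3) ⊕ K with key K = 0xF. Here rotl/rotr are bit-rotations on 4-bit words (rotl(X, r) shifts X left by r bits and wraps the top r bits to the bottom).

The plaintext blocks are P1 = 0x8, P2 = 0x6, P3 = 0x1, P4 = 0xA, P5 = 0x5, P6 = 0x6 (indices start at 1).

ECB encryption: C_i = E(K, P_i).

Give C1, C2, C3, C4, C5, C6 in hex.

C1 = 0xB, C2 = 0xC, C3 = 0x7, C4 = 0xA, C5 = 0x5, C6 = 0xC

C1: E(K, 0x8) = 0xB.
C2: E(K, 0x6) = 0xC.
C3: E(K, 0x1) = 0x7.
C4: E(K, 0xA) = 0xA.
C5: E(K, 0x5) = 0x5.
C6: E(K, 0x6) = 0xC.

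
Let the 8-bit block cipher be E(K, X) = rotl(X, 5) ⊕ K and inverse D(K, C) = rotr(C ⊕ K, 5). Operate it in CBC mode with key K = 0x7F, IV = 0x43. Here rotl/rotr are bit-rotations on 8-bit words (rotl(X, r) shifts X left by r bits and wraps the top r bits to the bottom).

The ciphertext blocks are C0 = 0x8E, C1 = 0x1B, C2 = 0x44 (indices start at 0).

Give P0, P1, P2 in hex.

CBC decryption: P_i = D(K, C_i) ⊕ C_{i−1}, with C_{−1} = IV.
P0: D(K, 0x8E) = 0x8F; 0x8F ⊕ 0x43 = 0xCC.
P1: D(K, 0x1B) = 0x23; 0x23 ⊕ 0x8E = 0xAD.
P2: D(K, 0x44) = 0xD9; 0xD9 ⊕ 0x1B = 0xC2.

P0 = 0xCC, P1 = 0xAD, P2 = 0xC2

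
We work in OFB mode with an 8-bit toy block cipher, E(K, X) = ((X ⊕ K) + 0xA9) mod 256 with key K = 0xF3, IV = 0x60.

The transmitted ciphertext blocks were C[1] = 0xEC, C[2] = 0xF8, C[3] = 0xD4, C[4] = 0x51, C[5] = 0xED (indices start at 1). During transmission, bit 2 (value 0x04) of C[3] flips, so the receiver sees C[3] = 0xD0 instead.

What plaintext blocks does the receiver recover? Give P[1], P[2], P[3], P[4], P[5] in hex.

OFB decryption: S_i = E(K, S_{i−1}) with S_{0} = IV; P_i = C_i ⊕ S_i.
Only C[3] changed, to 0xD0. In OFB, a change in C_i flips the same bit in P_i only; the keystream is unaffected. Decrypting the received ciphertext:
P[1]: S = E(K, 0x60) = 0x3C; 0xEC ⊕ 0x3C = 0xD0.
P[2]: S = E(K, 0x3C) = 0x78; 0xF8 ⊕ 0x78 = 0x80.
P[3]: S = E(K, 0x78) = 0x34; 0xD0 ⊕ 0x34 = 0xE4.
P[4]: S = E(K, 0x34) = 0x70; 0x51 ⊕ 0x70 = 0x21.
P[5]: S = E(K, 0x70) = 0x2C; 0xED ⊕ 0x2C = 0xC1.
Blocks that differ from the original plaintext: P[3].

P[1] = 0xD0, P[2] = 0x80, P[3] = 0xE4, P[4] = 0x21, P[5] = 0xC1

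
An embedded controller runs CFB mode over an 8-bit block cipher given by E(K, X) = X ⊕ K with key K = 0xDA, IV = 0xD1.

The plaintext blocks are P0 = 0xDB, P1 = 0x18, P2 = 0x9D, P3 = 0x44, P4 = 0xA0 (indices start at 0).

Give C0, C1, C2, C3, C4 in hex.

CFB encryption: C_i = P_i ⊕ E(K, C_{i−1}), with C_{−1} = IV.
C0: E(K, 0xD1) = 0x0B; 0xDB ⊕ 0x0B = 0xD0.
C1: E(K, 0xD0) = 0x0A; 0x18 ⊕ 0x0A = 0x12.
C2: E(K, 0x12) = 0xC8; 0x9D ⊕ 0xC8 = 0x55.
C3: E(K, 0x55) = 0x8F; 0x44 ⊕ 0x8F = 0xCB.
C4: E(K, 0xCB) = 0x11; 0xA0 ⊕ 0x11 = 0xB1.

C0 = 0xD0, C1 = 0x12, C2 = 0x55, C3 = 0xCB, C4 = 0xB1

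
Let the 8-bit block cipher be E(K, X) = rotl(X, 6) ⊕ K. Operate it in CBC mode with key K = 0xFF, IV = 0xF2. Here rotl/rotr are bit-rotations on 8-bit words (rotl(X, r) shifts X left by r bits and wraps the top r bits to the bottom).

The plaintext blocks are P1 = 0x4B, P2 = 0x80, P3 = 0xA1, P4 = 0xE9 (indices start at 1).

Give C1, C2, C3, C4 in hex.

C1 = 0x91, C2 = 0xBB, C3 = 0x79, C4 = 0xDB

CBC encryption: C_i = E(K, P_i ⊕ C_{i−1}), with C_{0} = IV.
C1: P1 ⊕ 0xF2 = 0xB9; E(K, 0xB9) = 0x91.
C2: P2 ⊕ 0x91 = 0x11; E(K, 0x11) = 0xBB.
C3: P3 ⊕ 0xBB = 0x1A; E(K, 0x1A) = 0x79.
C4: P4 ⊕ 0x79 = 0x90; E(K, 0x90) = 0xDB.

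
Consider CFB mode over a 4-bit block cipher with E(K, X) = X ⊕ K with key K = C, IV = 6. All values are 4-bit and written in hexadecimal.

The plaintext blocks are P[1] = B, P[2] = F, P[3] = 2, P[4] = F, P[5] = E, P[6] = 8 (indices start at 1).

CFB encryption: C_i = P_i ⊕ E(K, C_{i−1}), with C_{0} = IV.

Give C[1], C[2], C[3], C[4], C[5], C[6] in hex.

C[1]: E(K, 6) = A; B ⊕ A = 1.
C[2]: E(K, 1) = D; F ⊕ D = 2.
C[3]: E(K, 2) = E; 2 ⊕ E = C.
C[4]: E(K, C) = 0; F ⊕ 0 = F.
C[5]: E(K, F) = 3; E ⊕ 3 = D.
C[6]: E(K, D) = 1; 8 ⊕ 1 = 9.

C[1] = 1, C[2] = 2, C[3] = C, C[4] = F, C[5] = D, C[6] = 9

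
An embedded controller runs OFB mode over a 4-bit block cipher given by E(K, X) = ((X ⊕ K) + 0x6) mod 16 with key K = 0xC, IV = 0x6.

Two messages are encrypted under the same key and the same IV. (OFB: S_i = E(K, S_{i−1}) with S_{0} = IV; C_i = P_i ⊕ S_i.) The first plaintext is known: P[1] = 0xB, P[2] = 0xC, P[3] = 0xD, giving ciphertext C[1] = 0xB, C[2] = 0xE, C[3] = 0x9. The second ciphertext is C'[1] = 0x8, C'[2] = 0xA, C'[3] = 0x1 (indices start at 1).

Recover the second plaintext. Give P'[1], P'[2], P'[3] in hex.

In OFB with a reused IV, both messages share the same keystream S_i, so C_i ⊕ C'_i = P_i ⊕ P'_i and thus P'_i = P_i ⊕ C_i ⊕ C'_i.
P'[1]: 0xB ⊕ 0xB ⊕ 0x8 = 0x8.
P'[2]: 0xC ⊕ 0xE ⊕ 0xA = 0x8.
P'[3]: 0xD ⊕ 0x9 ⊕ 0x1 = 0x5.

P'[1] = 0x8, P'[2] = 0x8, P'[3] = 0x5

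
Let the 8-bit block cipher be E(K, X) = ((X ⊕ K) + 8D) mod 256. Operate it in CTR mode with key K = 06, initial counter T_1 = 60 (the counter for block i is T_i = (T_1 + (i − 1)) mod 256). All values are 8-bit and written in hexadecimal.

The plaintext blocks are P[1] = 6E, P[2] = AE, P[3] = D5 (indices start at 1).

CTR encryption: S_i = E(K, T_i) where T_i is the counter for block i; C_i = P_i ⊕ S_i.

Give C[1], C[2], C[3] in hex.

C[1] = 9D, C[2] = 5A, C[3] = 24

C[1]: T = 60, S = E(K, T) = F3; 6E ⊕ F3 = 9D.
C[2]: T = 61, S = E(K, T) = F4; AE ⊕ F4 = 5A.
C[3]: T = 62, S = E(K, T) = F1; D5 ⊕ F1 = 24.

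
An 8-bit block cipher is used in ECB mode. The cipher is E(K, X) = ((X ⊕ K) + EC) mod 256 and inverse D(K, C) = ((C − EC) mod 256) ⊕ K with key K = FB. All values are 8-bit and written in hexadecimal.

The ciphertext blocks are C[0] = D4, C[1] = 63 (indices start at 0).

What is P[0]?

ECB decryption: P_i = D(K, C_i).
P[0]: D(K, D4) = 13.

P[0] = 13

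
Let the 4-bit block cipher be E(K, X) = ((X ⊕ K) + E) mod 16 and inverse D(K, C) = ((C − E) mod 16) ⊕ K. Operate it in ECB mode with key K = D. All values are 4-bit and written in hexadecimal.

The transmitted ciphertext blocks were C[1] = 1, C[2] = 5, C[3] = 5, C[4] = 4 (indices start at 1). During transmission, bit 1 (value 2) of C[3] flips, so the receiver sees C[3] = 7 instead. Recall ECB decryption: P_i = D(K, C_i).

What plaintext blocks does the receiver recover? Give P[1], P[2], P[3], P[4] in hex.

Only C[3] changed, to 7. In ECB, a change in C_i affects only P_i. Decrypting the received ciphertext:
P[1]: D(K, 1) = E.
P[2]: D(K, 5) = A.
P[3]: D(K, 7) = 4.
P[4]: D(K, 4) = B.
Blocks that differ from the original plaintext: P[3].

P[1] = E, P[2] = A, P[3] = 4, P[4] = B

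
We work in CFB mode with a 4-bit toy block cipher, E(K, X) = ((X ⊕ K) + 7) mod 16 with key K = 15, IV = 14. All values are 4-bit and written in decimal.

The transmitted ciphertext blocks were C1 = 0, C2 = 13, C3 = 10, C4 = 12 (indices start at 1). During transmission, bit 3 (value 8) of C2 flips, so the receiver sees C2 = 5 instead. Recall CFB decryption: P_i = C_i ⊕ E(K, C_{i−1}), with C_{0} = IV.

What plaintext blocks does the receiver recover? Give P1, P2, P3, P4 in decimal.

Only C2 changed, to 5. In CFB, a change in C_i flips the same bit in P_i and garbles P_{i+1}. Decrypting the received ciphertext:
P1: E(K, 14) = 8; 0 ⊕ 8 = 8.
P2: E(K, 0) = 6; 5 ⊕ 6 = 3.
P3: E(K, 5) = 1; 10 ⊕ 1 = 11.
P4: E(K, 10) = 12; 12 ⊕ 12 = 0.
Blocks that differ from the original plaintext: P2, P3.

P1 = 8, P2 = 3, P3 = 11, P4 = 0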